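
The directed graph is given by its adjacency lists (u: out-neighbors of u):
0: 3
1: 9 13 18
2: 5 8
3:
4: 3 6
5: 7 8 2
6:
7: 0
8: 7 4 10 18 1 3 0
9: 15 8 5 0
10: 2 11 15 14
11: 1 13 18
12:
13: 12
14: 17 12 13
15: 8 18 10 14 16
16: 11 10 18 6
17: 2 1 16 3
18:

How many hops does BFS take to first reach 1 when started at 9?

2

Level 0: 9
Level 1: 0, 5, 8, 15
Level 2: 1, 2, 3, 4, 7, 10, 14, 16, 18
Level 3: 6, 11, 12, 13, 17
1 first appears at level 2.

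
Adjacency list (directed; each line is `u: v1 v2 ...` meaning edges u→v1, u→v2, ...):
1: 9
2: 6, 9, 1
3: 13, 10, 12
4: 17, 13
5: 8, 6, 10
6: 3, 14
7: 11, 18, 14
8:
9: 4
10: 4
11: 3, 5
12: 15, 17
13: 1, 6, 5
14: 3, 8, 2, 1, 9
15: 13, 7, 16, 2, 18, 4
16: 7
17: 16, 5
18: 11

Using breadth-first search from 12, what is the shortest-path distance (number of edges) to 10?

3

Level 0: 12
Level 1: 15, 17
Level 2: 2, 4, 5, 7, 13, 16, 18
Level 3: 1, 6, 8, 9, 10, 11, 14
Level 4: 3
10 first appears at level 3.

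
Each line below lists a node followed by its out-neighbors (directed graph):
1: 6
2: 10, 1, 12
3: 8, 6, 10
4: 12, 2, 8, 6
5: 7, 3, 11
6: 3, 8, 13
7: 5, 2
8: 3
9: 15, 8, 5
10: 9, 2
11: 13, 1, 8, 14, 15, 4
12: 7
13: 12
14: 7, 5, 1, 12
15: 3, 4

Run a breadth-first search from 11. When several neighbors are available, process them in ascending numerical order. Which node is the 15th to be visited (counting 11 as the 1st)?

9

Visit 11; enqueue 1, 4, 8, 13, 14, 15 → queue [1, 4, 8, 13, 14, 15]
Visit 1; enqueue 6 → queue [4, 8, 13, 14, 15, 6]
Visit 4; enqueue 2, 12 → queue [8, 13, 14, 15, 6, 2, 12]
Visit 8; enqueue 3 → queue [13, 14, 15, 6, 2, 12, 3]
Visit 13 → queue [14, 15, 6, 2, 12, 3]
Visit 14; enqueue 5, 7 → queue [15, 6, 2, 12, 3, 5, 7]
Visit 15 → queue [6, 2, 12, 3, 5, 7]
Visit 6 → queue [2, 12, 3, 5, 7]
Visit 2; enqueue 10 → queue [12, 3, 5, 7, 10]
Visit 12 → queue [3, 5, 7, 10]
Visit 3 → queue [5, 7, 10]
Visit 5 → queue [7, 10]
Visit 7 → queue [10]
Visit 10; enqueue 9 → queue [9]
Visit 9 → queue []

Visit order: 11, 1, 4, 8, 13, 14, 15, 6, 2, 12, 3, 5, 7, 10, 9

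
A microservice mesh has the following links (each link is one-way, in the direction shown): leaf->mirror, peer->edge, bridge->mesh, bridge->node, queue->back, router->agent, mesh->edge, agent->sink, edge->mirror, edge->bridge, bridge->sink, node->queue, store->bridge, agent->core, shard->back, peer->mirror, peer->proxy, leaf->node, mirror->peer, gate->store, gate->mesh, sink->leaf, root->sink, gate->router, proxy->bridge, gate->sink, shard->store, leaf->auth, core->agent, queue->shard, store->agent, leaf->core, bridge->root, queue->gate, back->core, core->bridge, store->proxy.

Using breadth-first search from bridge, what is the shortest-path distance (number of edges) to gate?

Level 0: bridge
Level 1: mesh, node, root, sink
Level 2: edge, leaf, queue
Level 3: auth, back, core, gate, mirror, shard
Level 4: agent, peer, router, store
Level 5: proxy
gate first appears at level 3.

3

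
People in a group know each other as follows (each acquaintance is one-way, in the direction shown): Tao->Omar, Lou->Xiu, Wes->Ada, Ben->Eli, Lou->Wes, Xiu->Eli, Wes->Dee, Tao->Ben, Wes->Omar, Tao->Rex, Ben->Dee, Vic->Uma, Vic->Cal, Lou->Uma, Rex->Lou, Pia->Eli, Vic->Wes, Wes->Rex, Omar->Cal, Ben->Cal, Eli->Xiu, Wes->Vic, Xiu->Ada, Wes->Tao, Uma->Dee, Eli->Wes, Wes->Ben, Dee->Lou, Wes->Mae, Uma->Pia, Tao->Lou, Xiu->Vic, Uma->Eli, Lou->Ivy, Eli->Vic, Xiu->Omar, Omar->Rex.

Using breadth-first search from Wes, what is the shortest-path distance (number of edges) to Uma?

2

Level 0: Wes
Level 1: Ada, Ben, Dee, Mae, Omar, Rex, Tao, Vic
Level 2: Cal, Eli, Lou, Uma
Level 3: Ivy, Pia, Xiu
Uma first appears at level 2.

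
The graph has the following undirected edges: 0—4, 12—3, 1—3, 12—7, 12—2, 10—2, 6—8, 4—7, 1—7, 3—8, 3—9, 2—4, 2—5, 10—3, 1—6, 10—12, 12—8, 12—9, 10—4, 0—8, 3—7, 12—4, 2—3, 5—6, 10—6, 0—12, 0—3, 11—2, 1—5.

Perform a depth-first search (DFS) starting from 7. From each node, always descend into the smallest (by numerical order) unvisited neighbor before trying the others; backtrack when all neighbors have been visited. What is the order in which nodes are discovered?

7 -> 1 -> 3 -> 0 -> 4 -> 2 -> 5 -> 6 -> 8 -> 12 -> 9 -> 10 -> 11

Visit 7
7 → 1
1 → 3
3 → 0
0 → 4
4 → 2
2 → 5
5 → 6
6 → 8
8 → 12
12 → 9
12 → 10
2 → 11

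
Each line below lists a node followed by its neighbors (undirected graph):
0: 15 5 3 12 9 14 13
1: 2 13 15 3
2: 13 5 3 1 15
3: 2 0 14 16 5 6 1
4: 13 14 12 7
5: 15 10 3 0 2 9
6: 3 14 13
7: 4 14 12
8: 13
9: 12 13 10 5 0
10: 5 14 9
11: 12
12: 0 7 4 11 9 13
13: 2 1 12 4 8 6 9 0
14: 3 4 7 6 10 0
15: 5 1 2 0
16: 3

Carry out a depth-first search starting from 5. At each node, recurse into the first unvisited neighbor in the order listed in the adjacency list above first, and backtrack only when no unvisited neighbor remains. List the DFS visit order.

Visit 5
5 → 15
15 → 1
1 → 2
2 → 13
13 → 12
12 → 0
0 → 3
3 → 14
14 → 4
4 → 7
14 → 6
14 → 10
10 → 9
3 → 16
12 → 11
13 → 8

5, 15, 1, 2, 13, 12, 0, 3, 14, 4, 7, 6, 10, 9, 16, 11, 8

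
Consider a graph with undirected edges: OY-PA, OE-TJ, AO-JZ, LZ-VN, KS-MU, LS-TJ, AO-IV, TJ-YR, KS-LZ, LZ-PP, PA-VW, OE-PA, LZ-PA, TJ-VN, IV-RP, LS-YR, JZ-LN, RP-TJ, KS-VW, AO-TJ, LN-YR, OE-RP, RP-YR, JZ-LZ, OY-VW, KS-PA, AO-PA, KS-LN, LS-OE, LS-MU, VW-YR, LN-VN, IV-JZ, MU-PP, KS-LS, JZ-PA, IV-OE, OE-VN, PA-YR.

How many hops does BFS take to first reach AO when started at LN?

Level 0: LN
Level 1: JZ, KS, VN, YR
Level 2: AO, IV, LS, LZ, MU, OE, PA, RP, TJ, VW
Level 3: OY, PP
AO first appears at level 2.

2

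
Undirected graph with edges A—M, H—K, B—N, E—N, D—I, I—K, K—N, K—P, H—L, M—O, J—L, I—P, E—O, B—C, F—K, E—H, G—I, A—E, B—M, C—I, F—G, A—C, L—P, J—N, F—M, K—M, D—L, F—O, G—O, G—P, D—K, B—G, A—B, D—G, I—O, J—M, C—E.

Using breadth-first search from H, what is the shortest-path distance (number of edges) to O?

2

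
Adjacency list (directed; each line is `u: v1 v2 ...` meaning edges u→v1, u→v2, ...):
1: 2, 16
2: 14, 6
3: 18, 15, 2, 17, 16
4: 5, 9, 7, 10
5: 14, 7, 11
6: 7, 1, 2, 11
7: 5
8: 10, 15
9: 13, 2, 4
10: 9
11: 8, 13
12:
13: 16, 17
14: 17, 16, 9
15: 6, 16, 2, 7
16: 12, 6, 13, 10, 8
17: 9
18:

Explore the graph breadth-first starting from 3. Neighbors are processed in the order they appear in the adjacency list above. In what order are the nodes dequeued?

3, 18, 15, 2, 17, 16, 6, 7, 14, 9, 12, 13, 10, 8, 1, 11, 5, 4

Visit 3; enqueue 18, 15, 2, 17, 16 → queue [18, 15, 2, 17, 16]
Visit 18 → queue [15, 2, 17, 16]
Visit 15; enqueue 6, 7 → queue [2, 17, 16, 6, 7]
Visit 2; enqueue 14 → queue [17, 16, 6, 7, 14]
Visit 17; enqueue 9 → queue [16, 6, 7, 14, 9]
Visit 16; enqueue 12, 13, 10, 8 → queue [6, 7, 14, 9, 12, 13, 10, 8]
Visit 6; enqueue 1, 11 → queue [7, 14, 9, 12, 13, 10, 8, 1, 11]
Visit 7; enqueue 5 → queue [14, 9, 12, 13, 10, 8, 1, 11, 5]
Visit 14 → queue [9, 12, 13, 10, 8, 1, 11, 5]
Visit 9; enqueue 4 → queue [12, 13, 10, 8, 1, 11, 5, 4]
Visit 12 → queue [13, 10, 8, 1, 11, 5, 4]
Visit 13 → queue [10, 8, 1, 11, 5, 4]
Visit 10 → queue [8, 1, 11, 5, 4]
Visit 8 → queue [1, 11, 5, 4]
Visit 1 → queue [11, 5, 4]
Visit 11 → queue [5, 4]
Visit 5 → queue [4]
Visit 4 → queue []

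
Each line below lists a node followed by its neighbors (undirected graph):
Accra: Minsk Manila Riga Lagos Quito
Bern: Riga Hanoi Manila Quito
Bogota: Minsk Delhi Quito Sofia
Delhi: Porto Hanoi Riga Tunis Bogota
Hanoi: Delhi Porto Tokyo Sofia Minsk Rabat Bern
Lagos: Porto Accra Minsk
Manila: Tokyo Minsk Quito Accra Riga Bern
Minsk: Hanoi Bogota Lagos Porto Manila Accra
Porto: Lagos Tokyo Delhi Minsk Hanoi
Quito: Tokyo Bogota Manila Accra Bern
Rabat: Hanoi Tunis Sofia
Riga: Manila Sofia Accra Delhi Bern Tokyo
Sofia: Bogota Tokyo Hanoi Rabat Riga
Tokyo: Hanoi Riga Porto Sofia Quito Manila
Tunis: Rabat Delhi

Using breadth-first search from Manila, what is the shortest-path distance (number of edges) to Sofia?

Level 0: Manila
Level 1: Accra, Bern, Minsk, Quito, Riga, Tokyo
Level 2: Bogota, Delhi, Hanoi, Lagos, Porto, Sofia
Level 3: Rabat, Tunis
Sofia first appears at level 2.

2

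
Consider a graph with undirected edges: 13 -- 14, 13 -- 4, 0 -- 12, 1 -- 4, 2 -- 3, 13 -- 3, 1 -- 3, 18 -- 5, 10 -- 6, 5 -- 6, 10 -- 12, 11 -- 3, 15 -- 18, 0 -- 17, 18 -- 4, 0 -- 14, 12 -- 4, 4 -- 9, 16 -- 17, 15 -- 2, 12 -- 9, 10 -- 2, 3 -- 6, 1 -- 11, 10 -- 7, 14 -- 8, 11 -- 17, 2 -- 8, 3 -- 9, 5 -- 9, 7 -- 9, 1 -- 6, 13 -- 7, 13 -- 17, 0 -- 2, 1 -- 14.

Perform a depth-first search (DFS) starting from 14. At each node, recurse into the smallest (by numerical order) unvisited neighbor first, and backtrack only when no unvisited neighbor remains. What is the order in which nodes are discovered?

14 -> 0 -> 2 -> 3 -> 1 -> 4 -> 9 -> 5 -> 6 -> 10 -> 7 -> 13 -> 17 -> 11 -> 16 -> 12 -> 18 -> 15 -> 8

Visit 14
14 → 0
0 → 2
2 → 3
3 → 1
1 → 4
4 → 9
9 → 5
5 → 6
6 → 10
10 → 7
7 → 13
13 → 17
17 → 11
17 → 16
10 → 12
5 → 18
18 → 15
2 → 8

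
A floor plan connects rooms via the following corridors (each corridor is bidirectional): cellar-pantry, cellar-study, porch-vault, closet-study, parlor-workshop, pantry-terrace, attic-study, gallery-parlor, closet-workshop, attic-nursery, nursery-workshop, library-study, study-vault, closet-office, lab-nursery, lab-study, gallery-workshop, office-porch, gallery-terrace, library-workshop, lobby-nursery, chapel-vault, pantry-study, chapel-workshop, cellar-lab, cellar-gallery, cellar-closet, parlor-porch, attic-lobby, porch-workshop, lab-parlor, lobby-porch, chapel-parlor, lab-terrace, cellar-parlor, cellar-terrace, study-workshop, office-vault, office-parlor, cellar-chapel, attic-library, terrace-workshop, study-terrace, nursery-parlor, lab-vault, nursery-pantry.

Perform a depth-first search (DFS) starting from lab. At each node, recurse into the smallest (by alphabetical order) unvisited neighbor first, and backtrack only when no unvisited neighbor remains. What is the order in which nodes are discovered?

lab, cellar, chapel, parlor, gallery, terrace, pantry, nursery, attic, library, study, closet, office, porch, lobby, vault, workshop

Visit lab
lab → cellar
cellar → chapel
chapel → parlor
parlor → gallery
gallery → terrace
terrace → pantry
pantry → nursery
nursery → attic
attic → library
library → study
study → closet
closet → office
office → porch
porch → lobby
porch → vault
porch → workshop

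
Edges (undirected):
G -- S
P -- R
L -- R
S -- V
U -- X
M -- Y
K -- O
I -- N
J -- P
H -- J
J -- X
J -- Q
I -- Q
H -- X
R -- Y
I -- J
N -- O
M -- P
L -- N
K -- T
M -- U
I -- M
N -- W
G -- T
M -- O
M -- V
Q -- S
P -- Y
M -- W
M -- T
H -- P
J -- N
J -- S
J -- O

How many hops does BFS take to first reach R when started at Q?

3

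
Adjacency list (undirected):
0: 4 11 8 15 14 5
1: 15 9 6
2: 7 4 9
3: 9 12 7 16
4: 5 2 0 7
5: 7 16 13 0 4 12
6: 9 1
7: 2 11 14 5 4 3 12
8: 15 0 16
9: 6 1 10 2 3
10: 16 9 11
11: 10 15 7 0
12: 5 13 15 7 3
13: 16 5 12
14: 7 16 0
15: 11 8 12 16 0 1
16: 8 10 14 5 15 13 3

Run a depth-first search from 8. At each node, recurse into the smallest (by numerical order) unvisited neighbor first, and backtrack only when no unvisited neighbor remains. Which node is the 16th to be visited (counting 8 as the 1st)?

13

Visit 8
8 → 0
0 → 4
4 → 2
2 → 7
7 → 3
3 → 9
9 → 1
1 → 6
1 → 15
15 → 11
11 → 10
10 → 16
16 → 5
5 → 12
12 → 13
16 → 14

Visit order: 8, 0, 4, 2, 7, 3, 9, 1, 6, 15, 11, 10, 16, 5, 12, 13, 14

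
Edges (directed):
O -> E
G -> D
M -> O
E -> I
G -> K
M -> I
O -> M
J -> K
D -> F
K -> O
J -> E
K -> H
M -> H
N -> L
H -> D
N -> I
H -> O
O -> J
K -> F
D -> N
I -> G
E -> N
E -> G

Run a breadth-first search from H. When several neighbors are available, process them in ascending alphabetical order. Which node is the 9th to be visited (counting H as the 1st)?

I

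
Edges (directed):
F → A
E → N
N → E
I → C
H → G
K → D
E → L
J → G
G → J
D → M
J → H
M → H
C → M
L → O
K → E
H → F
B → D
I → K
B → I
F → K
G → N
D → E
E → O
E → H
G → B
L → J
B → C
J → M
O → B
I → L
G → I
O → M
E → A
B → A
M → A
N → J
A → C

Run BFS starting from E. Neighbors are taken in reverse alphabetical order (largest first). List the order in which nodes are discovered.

Visit E; enqueue O, N, L, H, A → queue [O, N, L, H, A]
Visit O; enqueue M, B → queue [N, L, H, A, M, B]
Visit N; enqueue J → queue [L, H, A, M, B, J]
Visit L → queue [H, A, M, B, J]
Visit H; enqueue G, F → queue [A, M, B, J, G, F]
Visit A; enqueue C → queue [M, B, J, G, F, C]
Visit M → queue [B, J, G, F, C]
Visit B; enqueue I, D → queue [J, G, F, C, I, D]
Visit J → queue [G, F, C, I, D]
Visit G → queue [F, C, I, D]
Visit F; enqueue K → queue [C, I, D, K]
Visit C → queue [I, D, K]
Visit I → queue [D, K]
Visit D → queue [K]
Visit K → queue []

E → O → N → L → H → A → M → B → J → G → F → C → I → D → K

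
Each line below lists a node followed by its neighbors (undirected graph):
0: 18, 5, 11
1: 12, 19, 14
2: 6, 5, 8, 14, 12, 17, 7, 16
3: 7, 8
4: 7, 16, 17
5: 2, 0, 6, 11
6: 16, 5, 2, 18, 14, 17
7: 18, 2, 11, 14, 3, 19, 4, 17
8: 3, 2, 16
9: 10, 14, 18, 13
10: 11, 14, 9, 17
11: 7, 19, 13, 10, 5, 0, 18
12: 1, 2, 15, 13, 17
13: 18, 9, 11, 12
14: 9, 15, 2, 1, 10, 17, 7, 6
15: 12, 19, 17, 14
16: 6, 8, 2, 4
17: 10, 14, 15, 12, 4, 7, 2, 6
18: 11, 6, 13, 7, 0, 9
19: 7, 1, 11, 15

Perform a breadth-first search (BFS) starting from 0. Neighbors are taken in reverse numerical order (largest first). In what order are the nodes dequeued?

Visit 0; enqueue 18, 11, 5 → queue [18, 11, 5]
Visit 18; enqueue 13, 9, 7, 6 → queue [11, 5, 13, 9, 7, 6]
Visit 11; enqueue 19, 10 → queue [5, 13, 9, 7, 6, 19, 10]
Visit 5; enqueue 2 → queue [13, 9, 7, 6, 19, 10, 2]
Visit 13; enqueue 12 → queue [9, 7, 6, 19, 10, 2, 12]
Visit 9; enqueue 14 → queue [7, 6, 19, 10, 2, 12, 14]
Visit 7; enqueue 17, 4, 3 → queue [6, 19, 10, 2, 12, 14, 17, 4, 3]
Visit 6; enqueue 16 → queue [19, 10, 2, 12, 14, 17, 4, 3, 16]
Visit 19; enqueue 15, 1 → queue [10, 2, 12, 14, 17, 4, 3, 16, 15, 1]
Visit 10 → queue [2, 12, 14, 17, 4, 3, 16, 15, 1]
Visit 2; enqueue 8 → queue [12, 14, 17, 4, 3, 16, 15, 1, 8]
Visit 12 → queue [14, 17, 4, 3, 16, 15, 1, 8]
Visit 14 → queue [17, 4, 3, 16, 15, 1, 8]
Visit 17 → queue [4, 3, 16, 15, 1, 8]
Visit 4 → queue [3, 16, 15, 1, 8]
Visit 3 → queue [16, 15, 1, 8]
Visit 16 → queue [15, 1, 8]
Visit 15 → queue [1, 8]
Visit 1 → queue [8]
Visit 8 → queue []

0 → 18 → 11 → 5 → 13 → 9 → 7 → 6 → 19 → 10 → 2 → 12 → 14 → 17 → 4 → 3 → 16 → 15 → 1 → 8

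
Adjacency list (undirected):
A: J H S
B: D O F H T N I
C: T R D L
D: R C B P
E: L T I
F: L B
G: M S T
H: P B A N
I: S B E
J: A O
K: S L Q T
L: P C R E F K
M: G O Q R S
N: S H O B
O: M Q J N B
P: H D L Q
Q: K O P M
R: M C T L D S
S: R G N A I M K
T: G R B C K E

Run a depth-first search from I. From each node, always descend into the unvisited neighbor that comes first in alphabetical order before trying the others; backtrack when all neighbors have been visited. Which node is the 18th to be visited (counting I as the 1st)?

P

Visit I
I → B
B → D
D → C
C → L
L → E
E → T
T → G
G → M
M → O
O → J
J → A
A → H
H → N
N → S
S → K
K → Q
Q → P
S → R
L → F

Visit order: I, B, D, C, L, E, T, G, M, O, J, A, H, N, S, K, Q, P, R, F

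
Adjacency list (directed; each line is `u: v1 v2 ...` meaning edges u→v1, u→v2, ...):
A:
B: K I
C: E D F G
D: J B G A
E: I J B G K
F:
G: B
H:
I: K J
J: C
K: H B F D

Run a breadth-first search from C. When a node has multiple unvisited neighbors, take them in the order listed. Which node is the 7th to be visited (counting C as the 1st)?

Visit C; enqueue E, D, F, G → queue [E, D, F, G]
Visit E; enqueue I, J, B, K → queue [D, F, G, I, J, B, K]
Visit D; enqueue A → queue [F, G, I, J, B, K, A]
Visit F → queue [G, I, J, B, K, A]
Visit G → queue [I, J, B, K, A]
Visit I → queue [J, B, K, A]
Visit J → queue [B, K, A]
Visit B → queue [K, A]
Visit K; enqueue H → queue [A, H]
Visit A → queue [H]
Visit H → queue []

Visit order: C, E, D, F, G, I, J, B, K, A, H

J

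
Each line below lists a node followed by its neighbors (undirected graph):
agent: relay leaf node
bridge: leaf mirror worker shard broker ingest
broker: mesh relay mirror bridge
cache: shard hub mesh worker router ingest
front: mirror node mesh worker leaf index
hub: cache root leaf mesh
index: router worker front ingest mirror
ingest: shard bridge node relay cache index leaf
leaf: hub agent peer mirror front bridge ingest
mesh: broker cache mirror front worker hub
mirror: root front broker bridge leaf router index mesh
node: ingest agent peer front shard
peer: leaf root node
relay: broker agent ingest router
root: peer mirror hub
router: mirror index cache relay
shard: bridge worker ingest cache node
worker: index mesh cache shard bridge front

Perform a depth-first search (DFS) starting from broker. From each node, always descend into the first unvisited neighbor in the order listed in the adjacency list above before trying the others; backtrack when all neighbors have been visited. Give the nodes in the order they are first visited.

broker → mesh → cache → shard → bridge → leaf → hub → root → peer → node → ingest → relay → agent → router → mirror → front → worker → index

Visit broker
broker → mesh
mesh → cache
cache → shard
shard → bridge
bridge → leaf
leaf → hub
hub → root
root → peer
peer → node
node → ingest
ingest → relay
relay → agent
relay → router
router → mirror
mirror → front
front → worker
worker → index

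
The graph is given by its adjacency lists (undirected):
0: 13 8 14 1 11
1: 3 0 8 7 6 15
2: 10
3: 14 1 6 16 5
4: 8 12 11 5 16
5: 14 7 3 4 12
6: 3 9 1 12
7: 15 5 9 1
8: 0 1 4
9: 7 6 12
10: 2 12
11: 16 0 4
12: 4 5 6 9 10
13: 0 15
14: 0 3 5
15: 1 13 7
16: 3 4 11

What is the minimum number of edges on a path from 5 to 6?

2

Level 0: 5
Level 1: 3, 4, 7, 12, 14
Level 2: 0, 1, 6, 8, 9, 10, 11, 15, 16
Level 3: 2, 13
6 first appears at level 2.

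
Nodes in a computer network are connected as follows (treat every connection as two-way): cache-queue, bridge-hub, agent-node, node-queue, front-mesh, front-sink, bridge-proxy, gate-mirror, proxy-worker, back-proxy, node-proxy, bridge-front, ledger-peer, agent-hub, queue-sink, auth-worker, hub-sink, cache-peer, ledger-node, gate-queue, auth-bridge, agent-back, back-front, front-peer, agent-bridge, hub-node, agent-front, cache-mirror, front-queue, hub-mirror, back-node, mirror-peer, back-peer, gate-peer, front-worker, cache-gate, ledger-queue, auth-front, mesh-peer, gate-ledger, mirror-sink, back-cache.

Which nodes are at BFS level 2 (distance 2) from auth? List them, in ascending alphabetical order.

agent, back, hub, mesh, peer, proxy, queue, sink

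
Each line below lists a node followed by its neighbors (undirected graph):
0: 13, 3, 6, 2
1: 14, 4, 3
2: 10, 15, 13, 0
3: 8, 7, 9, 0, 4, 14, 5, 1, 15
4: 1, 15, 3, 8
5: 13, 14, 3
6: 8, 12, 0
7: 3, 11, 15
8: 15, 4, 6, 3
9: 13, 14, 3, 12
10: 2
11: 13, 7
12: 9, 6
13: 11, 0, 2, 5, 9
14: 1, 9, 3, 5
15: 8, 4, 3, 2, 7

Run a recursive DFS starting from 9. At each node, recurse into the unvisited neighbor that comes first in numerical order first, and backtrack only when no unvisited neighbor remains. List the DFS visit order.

9, 3, 0, 2, 10, 13, 5, 14, 1, 4, 8, 6, 12, 15, 7, 11

Visit 9
9 → 3
3 → 0
0 → 2
2 → 10
2 → 13
13 → 5
5 → 14
14 → 1
1 → 4
4 → 8
8 → 6
6 → 12
8 → 15
15 → 7
7 → 11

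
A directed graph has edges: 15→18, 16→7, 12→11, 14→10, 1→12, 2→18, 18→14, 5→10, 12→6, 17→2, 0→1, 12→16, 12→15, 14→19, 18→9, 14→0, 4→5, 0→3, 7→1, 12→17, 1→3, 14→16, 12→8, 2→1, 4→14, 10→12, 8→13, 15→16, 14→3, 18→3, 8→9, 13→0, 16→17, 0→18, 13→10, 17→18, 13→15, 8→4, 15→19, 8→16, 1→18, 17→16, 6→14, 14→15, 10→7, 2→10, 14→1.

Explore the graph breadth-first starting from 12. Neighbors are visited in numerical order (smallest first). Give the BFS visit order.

12 -> 6 -> 8 -> 11 -> 15 -> 16 -> 17 -> 14 -> 4 -> 9 -> 13 -> 18 -> 19 -> 7 -> 2 -> 0 -> 1 -> 3 -> 10 -> 5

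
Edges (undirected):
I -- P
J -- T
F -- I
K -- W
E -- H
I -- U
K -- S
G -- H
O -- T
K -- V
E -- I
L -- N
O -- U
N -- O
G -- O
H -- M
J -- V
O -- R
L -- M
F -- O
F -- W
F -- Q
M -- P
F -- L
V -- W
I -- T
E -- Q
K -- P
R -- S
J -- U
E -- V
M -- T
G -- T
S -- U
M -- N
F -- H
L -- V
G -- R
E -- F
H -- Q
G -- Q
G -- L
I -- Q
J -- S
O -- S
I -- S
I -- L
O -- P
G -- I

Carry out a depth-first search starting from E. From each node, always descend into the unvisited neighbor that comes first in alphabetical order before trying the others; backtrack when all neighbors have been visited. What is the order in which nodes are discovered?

E -> F -> H -> G -> I -> L -> M -> N -> O -> P -> K -> S -> J -> T -> U -> V -> W -> R -> Q

Visit E
E → F
F → H
H → G
G → I
I → L
L → M
M → N
N → O
O → P
P → K
K → S
S → J
J → T
J → U
J → V
V → W
S → R
I → Q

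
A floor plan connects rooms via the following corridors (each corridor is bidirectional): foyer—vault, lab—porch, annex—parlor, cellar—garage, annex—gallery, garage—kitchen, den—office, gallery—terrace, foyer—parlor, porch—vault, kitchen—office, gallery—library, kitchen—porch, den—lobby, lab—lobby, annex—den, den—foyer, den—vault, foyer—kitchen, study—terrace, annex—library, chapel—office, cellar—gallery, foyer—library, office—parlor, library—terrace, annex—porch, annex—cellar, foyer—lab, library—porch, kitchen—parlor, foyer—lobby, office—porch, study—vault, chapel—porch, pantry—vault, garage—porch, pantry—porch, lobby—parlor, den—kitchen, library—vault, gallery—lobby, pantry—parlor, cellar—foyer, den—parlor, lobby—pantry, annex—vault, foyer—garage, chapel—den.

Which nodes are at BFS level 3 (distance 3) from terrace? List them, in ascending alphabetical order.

Level 0: terrace
Level 1: gallery, library, study
Level 2: annex, cellar, foyer, lobby, porch, vault
Level 3: chapel, den, garage, kitchen, lab, office, pantry, parlor

chapel, den, garage, kitchen, lab, office, pantry, parlor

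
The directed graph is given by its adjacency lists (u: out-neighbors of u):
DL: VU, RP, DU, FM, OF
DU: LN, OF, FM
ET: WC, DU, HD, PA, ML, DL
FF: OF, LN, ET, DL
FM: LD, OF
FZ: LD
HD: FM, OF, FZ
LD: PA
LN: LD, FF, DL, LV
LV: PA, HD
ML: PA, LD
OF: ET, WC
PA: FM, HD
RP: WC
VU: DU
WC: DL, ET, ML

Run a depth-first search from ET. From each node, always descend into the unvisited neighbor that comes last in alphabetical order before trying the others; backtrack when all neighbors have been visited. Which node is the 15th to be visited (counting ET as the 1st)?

Visit ET
ET → WC
WC → ML
ML → PA
PA → HD
HD → OF
HD → FZ
FZ → LD
HD → FM
WC → DL
DL → VU
VU → DU
DU → LN
LN → LV
LN → FF
DL → RP

Visit order: ET, WC, ML, PA, HD, OF, FZ, LD, FM, DL, VU, DU, LN, LV, FF, RP

FF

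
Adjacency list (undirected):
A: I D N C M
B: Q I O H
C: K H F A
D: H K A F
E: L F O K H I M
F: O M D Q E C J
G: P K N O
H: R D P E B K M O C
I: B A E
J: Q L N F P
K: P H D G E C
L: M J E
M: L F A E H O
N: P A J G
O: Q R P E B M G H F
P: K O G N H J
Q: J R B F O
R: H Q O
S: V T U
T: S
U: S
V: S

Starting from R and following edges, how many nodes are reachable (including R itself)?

BFS from R visits: R, H, O, Q, B, C, D, E, K, M, P, F, G, J, I, A, L, N
Reachable nodes: 18 of 22 total.

18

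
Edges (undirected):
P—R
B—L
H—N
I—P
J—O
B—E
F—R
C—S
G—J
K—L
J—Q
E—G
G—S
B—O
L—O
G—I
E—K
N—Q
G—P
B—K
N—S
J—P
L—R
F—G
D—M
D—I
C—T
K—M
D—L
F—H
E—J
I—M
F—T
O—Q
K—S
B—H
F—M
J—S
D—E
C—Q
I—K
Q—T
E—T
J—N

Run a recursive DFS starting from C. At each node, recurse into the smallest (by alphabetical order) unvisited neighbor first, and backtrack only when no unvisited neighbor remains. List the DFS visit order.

C → Q → J → E → B → H → F → G → I → D → L → K → M → S → N → O → R → P → T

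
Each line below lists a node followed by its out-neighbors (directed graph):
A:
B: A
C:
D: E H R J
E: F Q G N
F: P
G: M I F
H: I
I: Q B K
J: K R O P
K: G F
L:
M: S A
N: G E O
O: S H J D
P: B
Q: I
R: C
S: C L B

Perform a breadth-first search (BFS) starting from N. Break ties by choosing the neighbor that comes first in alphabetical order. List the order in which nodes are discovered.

N → E → G → O → F → Q → I → M → D → H → J → S → P → B → K → A → R → C → L

Visit N; enqueue E, G, O → queue [E, G, O]
Visit E; enqueue F, Q → queue [G, O, F, Q]
Visit G; enqueue I, M → queue [O, F, Q, I, M]
Visit O; enqueue D, H, J, S → queue [F, Q, I, M, D, H, J, S]
Visit F; enqueue P → queue [Q, I, M, D, H, J, S, P]
Visit Q → queue [I, M, D, H, J, S, P]
Visit I; enqueue B, K → queue [M, D, H, J, S, P, B, K]
Visit M; enqueue A → queue [D, H, J, S, P, B, K, A]
Visit D; enqueue R → queue [H, J, S, P, B, K, A, R]
Visit H → queue [J, S, P, B, K, A, R]
Visit J → queue [S, P, B, K, A, R]
Visit S; enqueue C, L → queue [P, B, K, A, R, C, L]
Visit P → queue [B, K, A, R, C, L]
Visit B → queue [K, A, R, C, L]
Visit K → queue [A, R, C, L]
Visit A → queue [R, C, L]
Visit R → queue [C, L]
Visit C → queue [L]
Visit L → queue []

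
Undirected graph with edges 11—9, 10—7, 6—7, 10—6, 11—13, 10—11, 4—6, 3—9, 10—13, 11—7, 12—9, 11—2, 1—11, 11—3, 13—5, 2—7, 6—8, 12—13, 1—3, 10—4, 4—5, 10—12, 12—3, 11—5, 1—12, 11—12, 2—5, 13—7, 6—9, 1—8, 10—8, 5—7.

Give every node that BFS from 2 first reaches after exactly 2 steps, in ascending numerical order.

1, 3, 4, 6, 9, 10, 12, 13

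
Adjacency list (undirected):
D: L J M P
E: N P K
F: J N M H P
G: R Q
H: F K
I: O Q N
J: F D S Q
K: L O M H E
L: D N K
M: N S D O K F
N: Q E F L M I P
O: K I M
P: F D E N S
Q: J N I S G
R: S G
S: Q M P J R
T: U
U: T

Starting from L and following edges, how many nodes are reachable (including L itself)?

16

BFS from L visits: L, N, K, D, Q, P, M, I, F, E, O, H, J, S, G, R
Reachable nodes: 16 of 18 total.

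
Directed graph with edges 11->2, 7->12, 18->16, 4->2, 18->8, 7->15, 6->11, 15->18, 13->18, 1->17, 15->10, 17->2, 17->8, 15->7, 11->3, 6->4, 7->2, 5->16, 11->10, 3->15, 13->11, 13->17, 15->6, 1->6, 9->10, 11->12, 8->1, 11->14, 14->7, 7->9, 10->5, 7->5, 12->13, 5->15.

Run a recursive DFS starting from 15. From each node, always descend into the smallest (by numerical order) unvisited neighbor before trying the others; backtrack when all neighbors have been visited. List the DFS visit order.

15 6 4 2 11 3 10 5 16 12 13 17 8 1 18 14 7 9

Visit 15
15 → 6
6 → 4
4 → 2
6 → 11
11 → 3
11 → 10
10 → 5
5 → 16
11 → 12
12 → 13
13 → 17
17 → 8
8 → 1
13 → 18
11 → 14
14 → 7
7 → 9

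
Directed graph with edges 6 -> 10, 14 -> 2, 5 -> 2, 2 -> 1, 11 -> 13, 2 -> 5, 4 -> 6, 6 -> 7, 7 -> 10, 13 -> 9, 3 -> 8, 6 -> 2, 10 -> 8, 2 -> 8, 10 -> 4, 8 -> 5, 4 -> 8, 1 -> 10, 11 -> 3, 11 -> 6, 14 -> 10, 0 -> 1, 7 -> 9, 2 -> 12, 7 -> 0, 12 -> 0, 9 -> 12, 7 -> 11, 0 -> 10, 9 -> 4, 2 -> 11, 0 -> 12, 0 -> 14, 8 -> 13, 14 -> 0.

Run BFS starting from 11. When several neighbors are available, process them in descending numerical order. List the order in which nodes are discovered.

Visit 11; enqueue 13, 6, 3 → queue [13, 6, 3]
Visit 13; enqueue 9 → queue [6, 3, 9]
Visit 6; enqueue 10, 7, 2 → queue [3, 9, 10, 7, 2]
Visit 3; enqueue 8 → queue [9, 10, 7, 2, 8]
Visit 9; enqueue 12, 4 → queue [10, 7, 2, 8, 12, 4]
Visit 10 → queue [7, 2, 8, 12, 4]
Visit 7; enqueue 0 → queue [2, 8, 12, 4, 0]
Visit 2; enqueue 5, 1 → queue [8, 12, 4, 0, 5, 1]
Visit 8 → queue [12, 4, 0, 5, 1]
Visit 12 → queue [4, 0, 5, 1]
Visit 4 → queue [0, 5, 1]
Visit 0; enqueue 14 → queue [5, 1, 14]
Visit 5 → queue [1, 14]
Visit 1 → queue [14]
Visit 14 → queue []

11, 13, 6, 3, 9, 10, 7, 2, 8, 12, 4, 0, 5, 1, 14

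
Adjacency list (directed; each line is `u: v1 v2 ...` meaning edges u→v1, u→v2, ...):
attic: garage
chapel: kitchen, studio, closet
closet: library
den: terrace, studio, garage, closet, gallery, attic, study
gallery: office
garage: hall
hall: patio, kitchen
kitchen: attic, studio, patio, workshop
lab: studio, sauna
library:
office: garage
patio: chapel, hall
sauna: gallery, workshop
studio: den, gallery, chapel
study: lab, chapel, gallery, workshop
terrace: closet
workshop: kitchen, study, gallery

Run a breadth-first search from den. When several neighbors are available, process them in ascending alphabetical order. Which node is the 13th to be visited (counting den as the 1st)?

lab

Visit den; enqueue attic, closet, gallery, garage, studio, study, terrace → queue [attic, closet, gallery, garage, studio, study, terrace]
Visit attic → queue [closet, gallery, garage, studio, study, terrace]
Visit closet; enqueue library → queue [gallery, garage, studio, study, terrace, library]
Visit gallery; enqueue office → queue [garage, studio, study, terrace, library, office]
Visit garage; enqueue hall → queue [studio, study, terrace, library, office, hall]
Visit studio; enqueue chapel → queue [study, terrace, library, office, hall, chapel]
Visit study; enqueue lab, workshop → queue [terrace, library, office, hall, chapel, lab, workshop]
Visit terrace → queue [library, office, hall, chapel, lab, workshop]
Visit library → queue [office, hall, chapel, lab, workshop]
Visit office → queue [hall, chapel, lab, workshop]
Visit hall; enqueue kitchen, patio → queue [chapel, lab, workshop, kitchen, patio]
Visit chapel → queue [lab, workshop, kitchen, patio]
Visit lab; enqueue sauna → queue [workshop, kitchen, patio, sauna]
Visit workshop → queue [kitchen, patio, sauna]
Visit kitchen → queue [patio, sauna]
Visit patio → queue [sauna]
Visit sauna → queue []

Visit order: den, attic, closet, gallery, garage, studio, study, terrace, library, office, hall, chapel, lab, workshop, kitchen, patio, sauna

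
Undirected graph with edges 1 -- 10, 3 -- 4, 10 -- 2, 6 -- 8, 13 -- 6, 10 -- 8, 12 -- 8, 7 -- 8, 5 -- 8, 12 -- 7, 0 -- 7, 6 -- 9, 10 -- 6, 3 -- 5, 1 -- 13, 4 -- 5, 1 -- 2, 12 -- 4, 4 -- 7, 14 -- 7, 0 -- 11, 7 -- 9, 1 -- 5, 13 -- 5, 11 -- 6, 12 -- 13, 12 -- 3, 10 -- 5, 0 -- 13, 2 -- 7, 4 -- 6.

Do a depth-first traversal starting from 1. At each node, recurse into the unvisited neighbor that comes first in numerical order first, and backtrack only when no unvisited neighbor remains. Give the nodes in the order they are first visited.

Visit 1
1 → 2
2 → 7
7 → 0
0 → 11
11 → 6
6 → 4
4 → 3
3 → 5
5 → 8
8 → 10
8 → 12
12 → 13
6 → 9
7 → 14

1, 2, 7, 0, 11, 6, 4, 3, 5, 8, 10, 12, 13, 9, 14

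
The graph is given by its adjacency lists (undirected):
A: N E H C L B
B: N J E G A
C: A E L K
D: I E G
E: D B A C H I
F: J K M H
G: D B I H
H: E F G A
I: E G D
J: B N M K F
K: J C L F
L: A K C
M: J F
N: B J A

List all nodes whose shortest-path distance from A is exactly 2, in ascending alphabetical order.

Level 0: A
Level 1: B, C, E, H, L, N
Level 2: D, F, G, I, J, K
Level 3: M

D, F, G, I, J, K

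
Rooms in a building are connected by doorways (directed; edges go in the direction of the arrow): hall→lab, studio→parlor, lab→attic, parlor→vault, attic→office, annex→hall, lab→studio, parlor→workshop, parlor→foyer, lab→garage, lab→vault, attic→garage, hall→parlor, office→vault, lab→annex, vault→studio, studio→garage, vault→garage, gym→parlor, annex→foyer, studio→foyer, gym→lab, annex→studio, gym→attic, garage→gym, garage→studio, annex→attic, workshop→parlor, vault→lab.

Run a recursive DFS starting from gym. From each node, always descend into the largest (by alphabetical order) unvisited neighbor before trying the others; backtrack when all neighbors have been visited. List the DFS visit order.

Visit gym
gym → parlor
parlor → workshop
parlor → vault
vault → studio
studio → garage
studio → foyer
vault → lab
lab → attic
attic → office
lab → annex
annex → hall

gym parlor workshop vault studio garage foyer lab attic office annex hall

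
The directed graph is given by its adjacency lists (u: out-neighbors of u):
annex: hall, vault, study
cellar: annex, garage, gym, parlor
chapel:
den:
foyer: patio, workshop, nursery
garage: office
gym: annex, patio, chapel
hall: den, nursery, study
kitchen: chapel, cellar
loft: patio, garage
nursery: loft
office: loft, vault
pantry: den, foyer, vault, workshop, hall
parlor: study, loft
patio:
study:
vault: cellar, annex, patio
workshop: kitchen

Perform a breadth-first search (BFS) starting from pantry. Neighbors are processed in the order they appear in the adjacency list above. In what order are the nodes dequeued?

Visit pantry; enqueue den, foyer, vault, workshop, hall → queue [den, foyer, vault, workshop, hall]
Visit den → queue [foyer, vault, workshop, hall]
Visit foyer; enqueue patio, nursery → queue [vault, workshop, hall, patio, nursery]
Visit vault; enqueue cellar, annex → queue [workshop, hall, patio, nursery, cellar, annex]
Visit workshop; enqueue kitchen → queue [hall, patio, nursery, cellar, annex, kitchen]
Visit hall; enqueue study → queue [patio, nursery, cellar, annex, kitchen, study]
Visit patio → queue [nursery, cellar, annex, kitchen, study]
Visit nursery; enqueue loft → queue [cellar, annex, kitchen, study, loft]
Visit cellar; enqueue garage, gym, parlor → queue [annex, kitchen, study, loft, garage, gym, parlor]
Visit annex → queue [kitchen, study, loft, garage, gym, parlor]
Visit kitchen; enqueue chapel → queue [study, loft, garage, gym, parlor, chapel]
Visit study → queue [loft, garage, gym, parlor, chapel]
Visit loft → queue [garage, gym, parlor, chapel]
Visit garage; enqueue office → queue [gym, parlor, chapel, office]
Visit gym → queue [parlor, chapel, office]
Visit parlor → queue [chapel, office]
Visit chapel → queue [office]
Visit office → queue []

pantry den foyer vault workshop hall patio nursery cellar annex kitchen study loft garage gym parlor chapel office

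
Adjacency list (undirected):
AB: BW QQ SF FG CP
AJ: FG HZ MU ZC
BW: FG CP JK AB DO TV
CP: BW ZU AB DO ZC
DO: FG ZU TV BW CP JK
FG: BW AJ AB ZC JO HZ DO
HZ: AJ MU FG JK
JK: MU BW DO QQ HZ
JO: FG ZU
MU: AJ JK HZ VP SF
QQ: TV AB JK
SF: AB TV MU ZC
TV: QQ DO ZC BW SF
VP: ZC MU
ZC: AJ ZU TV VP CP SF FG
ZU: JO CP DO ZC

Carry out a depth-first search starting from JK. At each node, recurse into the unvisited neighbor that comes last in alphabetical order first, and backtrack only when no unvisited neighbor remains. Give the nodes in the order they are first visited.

JK, QQ, TV, ZC, ZU, JO, FG, HZ, MU, VP, SF, AB, CP, DO, BW, AJ

Visit JK
JK → QQ
QQ → TV
TV → ZC
ZC → ZU
ZU → JO
JO → FG
FG → HZ
HZ → MU
MU → VP
MU → SF
SF → AB
AB → CP
CP → DO
DO → BW
MU → AJ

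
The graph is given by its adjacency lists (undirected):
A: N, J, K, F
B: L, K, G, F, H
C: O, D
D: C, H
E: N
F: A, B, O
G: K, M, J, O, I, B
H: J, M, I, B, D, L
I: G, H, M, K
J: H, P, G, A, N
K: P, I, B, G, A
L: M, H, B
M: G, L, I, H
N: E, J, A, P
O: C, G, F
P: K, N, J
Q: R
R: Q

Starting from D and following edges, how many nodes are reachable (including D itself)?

16

BFS from D visits: D, C, H, O, J, M, I, B, L, G, F, P, A, N, K, E
Reachable nodes: 16 of 18 total.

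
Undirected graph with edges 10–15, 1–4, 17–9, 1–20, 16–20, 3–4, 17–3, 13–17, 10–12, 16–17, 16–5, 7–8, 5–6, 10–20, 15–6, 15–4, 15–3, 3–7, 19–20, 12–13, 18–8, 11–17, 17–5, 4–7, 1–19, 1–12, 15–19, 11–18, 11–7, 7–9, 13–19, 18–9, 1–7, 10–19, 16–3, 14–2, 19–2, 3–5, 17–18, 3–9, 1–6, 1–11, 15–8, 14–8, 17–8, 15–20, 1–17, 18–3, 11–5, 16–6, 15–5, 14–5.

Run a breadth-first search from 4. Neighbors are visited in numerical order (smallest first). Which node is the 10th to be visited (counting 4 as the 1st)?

Visit 4; enqueue 1, 3, 7, 15 → queue [1, 3, 7, 15]
Visit 1; enqueue 6, 11, 12, 17, 19, 20 → queue [3, 7, 15, 6, 11, 12, 17, 19, 20]
Visit 3; enqueue 5, 9, 16, 18 → queue [7, 15, 6, 11, 12, 17, 19, 20, 5, 9, 16, 18]
Visit 7; enqueue 8 → queue [15, 6, 11, 12, 17, 19, 20, 5, 9, 16, 18, 8]
Visit 15; enqueue 10 → queue [6, 11, 12, 17, 19, 20, 5, 9, 16, 18, 8, 10]
Visit 6 → queue [11, 12, 17, 19, 20, 5, 9, 16, 18, 8, 10]
Visit 11 → queue [12, 17, 19, 20, 5, 9, 16, 18, 8, 10]
Visit 12; enqueue 13 → queue [17, 19, 20, 5, 9, 16, 18, 8, 10, 13]
Visit 17 → queue [19, 20, 5, 9, 16, 18, 8, 10, 13]
Visit 19; enqueue 2 → queue [20, 5, 9, 16, 18, 8, 10, 13, 2]
Visit 20 → queue [5, 9, 16, 18, 8, 10, 13, 2]
Visit 5; enqueue 14 → queue [9, 16, 18, 8, 10, 13, 2, 14]
Visit 9 → queue [16, 18, 8, 10, 13, 2, 14]
Visit 16 → queue [18, 8, 10, 13, 2, 14]
Visit 18 → queue [8, 10, 13, 2, 14]
Visit 8 → queue [10, 13, 2, 14]
Visit 10 → queue [13, 2, 14]
Visit 13 → queue [2, 14]
Visit 2 → queue [14]
Visit 14 → queue []

Visit order: 4, 1, 3, 7, 15, 6, 11, 12, 17, 19, 20, 5, 9, 16, 18, 8, 10, 13, 2, 14

19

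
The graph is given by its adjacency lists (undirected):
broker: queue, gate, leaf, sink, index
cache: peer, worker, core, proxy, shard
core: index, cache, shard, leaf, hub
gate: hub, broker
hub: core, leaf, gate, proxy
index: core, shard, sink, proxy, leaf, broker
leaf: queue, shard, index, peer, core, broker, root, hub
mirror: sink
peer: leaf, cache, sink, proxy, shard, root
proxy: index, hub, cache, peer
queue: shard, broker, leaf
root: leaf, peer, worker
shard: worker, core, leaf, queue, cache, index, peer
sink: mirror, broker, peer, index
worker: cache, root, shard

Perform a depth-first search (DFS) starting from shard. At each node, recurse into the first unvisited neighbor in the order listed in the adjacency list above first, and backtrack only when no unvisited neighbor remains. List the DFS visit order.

Visit shard
shard → worker
worker → cache
cache → peer
peer → leaf
leaf → queue
queue → broker
broker → gate
gate → hub
hub → core
core → index
index → sink
sink → mirror
index → proxy
leaf → root

shard -> worker -> cache -> peer -> leaf -> queue -> broker -> gate -> hub -> core -> index -> sink -> mirror -> proxy -> root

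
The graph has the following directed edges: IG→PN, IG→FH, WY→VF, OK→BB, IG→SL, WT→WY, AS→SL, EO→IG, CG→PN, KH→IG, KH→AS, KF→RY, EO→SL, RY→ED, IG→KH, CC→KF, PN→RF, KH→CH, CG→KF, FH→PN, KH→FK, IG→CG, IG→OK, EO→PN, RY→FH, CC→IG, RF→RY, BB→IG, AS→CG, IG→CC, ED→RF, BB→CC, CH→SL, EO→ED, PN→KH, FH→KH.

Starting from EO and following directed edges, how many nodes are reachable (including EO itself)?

BFS from EO visits: EO, SL, PN, IG, ED, RF, KH, OK, FH, CG, CC, RY, FK, CH, AS, BB, KF
Reachable nodes: 17 of 20 total.

17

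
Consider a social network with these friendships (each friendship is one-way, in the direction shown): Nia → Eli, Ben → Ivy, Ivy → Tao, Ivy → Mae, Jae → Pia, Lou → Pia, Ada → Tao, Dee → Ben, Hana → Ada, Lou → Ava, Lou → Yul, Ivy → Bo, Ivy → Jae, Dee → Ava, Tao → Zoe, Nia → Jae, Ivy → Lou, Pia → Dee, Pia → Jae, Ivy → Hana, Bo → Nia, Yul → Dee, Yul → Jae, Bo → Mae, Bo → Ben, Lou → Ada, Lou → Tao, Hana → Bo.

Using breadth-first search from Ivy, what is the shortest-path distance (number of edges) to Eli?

3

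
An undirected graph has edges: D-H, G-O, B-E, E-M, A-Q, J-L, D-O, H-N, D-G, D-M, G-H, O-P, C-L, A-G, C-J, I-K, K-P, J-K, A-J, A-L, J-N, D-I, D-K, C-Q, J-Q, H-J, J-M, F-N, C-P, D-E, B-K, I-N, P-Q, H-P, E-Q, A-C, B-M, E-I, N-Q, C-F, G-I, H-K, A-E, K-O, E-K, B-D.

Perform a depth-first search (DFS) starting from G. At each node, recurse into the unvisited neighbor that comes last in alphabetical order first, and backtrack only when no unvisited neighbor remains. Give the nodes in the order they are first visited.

Visit G
G → O
O → P
P → Q
Q → N
N → J
J → M
M → E
E → K
K → I
I → D
D → H
D → B
E → A
A → L
L → C
C → F

G → O → P → Q → N → J → M → E → K → I → D → H → B → A → L → C → F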